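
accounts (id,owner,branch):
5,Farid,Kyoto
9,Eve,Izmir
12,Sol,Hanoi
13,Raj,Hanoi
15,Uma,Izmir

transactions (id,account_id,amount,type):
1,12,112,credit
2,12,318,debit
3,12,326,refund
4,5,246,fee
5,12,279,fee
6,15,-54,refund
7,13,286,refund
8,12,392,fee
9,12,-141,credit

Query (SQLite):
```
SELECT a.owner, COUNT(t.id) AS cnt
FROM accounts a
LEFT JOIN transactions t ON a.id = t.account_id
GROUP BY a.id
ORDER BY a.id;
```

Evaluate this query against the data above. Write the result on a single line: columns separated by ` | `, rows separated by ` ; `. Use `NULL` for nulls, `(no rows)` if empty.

Farid | 1 ; Eve | 0 ; Sol | 6 ; Raj | 1 ; Uma | 1

LEFT JOIN keeps every accounts row; unmatched ones get NULL for transactions columns.
Group by accounts.id and compute COUNT(t.id). COUNT(col) of an all-NULL group is 0.
  5: ids {4} → COUNT(t.id)=1
  9: ids {—} → COUNT(t.id)=0
  12: ids {1, 2, 3, 5, 8, 9} → COUNT(t.id)=6
  13: ids {7} → COUNT(t.id)=1
  15: ids {6} → COUNT(t.id)=1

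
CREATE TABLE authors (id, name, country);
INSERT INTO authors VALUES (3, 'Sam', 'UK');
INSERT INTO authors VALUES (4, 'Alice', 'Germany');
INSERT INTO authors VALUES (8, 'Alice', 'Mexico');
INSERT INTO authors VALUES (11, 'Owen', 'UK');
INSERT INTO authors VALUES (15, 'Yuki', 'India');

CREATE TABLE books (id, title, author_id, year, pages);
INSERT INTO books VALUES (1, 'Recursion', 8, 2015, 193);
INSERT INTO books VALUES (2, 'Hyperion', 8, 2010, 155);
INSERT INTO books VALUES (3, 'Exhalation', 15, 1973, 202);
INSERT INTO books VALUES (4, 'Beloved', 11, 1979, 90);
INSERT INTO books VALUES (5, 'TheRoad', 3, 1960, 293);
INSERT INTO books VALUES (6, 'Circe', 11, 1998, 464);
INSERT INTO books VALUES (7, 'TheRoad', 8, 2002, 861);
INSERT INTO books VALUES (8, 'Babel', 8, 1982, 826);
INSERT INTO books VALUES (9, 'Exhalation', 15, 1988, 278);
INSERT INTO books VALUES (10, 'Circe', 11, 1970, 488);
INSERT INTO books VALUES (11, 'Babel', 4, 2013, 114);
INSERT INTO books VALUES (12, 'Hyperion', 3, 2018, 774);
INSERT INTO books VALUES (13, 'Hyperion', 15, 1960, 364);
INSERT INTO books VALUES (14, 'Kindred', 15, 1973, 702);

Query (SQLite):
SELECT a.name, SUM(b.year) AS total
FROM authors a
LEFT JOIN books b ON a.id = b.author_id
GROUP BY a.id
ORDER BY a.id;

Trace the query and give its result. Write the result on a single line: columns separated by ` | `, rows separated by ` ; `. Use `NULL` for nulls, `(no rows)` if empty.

Sam | 3978 ; Alice | 2013 ; Alice | 8009 ; Owen | 5947 ; Yuki | 7894

LEFT JOIN keeps every authors row; unmatched ones get NULL for books columns.
Group by authors.id and compute SUM(b.year). SUM over an all-NULL group is NULL.
  3: ids {5, 12} → SUM(b.year)=3978
  4: ids {11} → SUM(b.year)=2013
  8: ids {1, 2, 7, 8} → SUM(b.year)=8009
  11: ids {4, 6, 10} → SUM(b.year)=5947
  15: ids {3, 9, 13, 14} → SUM(b.year)=7894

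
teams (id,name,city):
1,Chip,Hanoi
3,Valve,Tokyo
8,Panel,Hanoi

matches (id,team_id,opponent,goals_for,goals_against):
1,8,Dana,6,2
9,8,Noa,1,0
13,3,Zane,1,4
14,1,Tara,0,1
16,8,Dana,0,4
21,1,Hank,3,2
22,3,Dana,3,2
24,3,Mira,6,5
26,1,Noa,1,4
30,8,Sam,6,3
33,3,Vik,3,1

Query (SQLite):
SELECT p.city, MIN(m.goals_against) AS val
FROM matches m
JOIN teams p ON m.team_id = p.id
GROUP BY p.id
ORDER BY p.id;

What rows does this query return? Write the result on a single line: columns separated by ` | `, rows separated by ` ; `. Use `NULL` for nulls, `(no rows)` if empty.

Hanoi | 1 ; Tokyo | 1 ; Hanoi | 0

Join each matches row to its teams via team_id.
Group joined rows by teams.id; compute MIN(m.goals_against) per group.
  1: ids {14, 21, 26} → MIN(m.goals_against)=1
  3: ids {13, 22, 24, 33} → MIN(m.goals_against)=1
  8: ids {1, 9, 16, 30} → MIN(m.goals_against)=0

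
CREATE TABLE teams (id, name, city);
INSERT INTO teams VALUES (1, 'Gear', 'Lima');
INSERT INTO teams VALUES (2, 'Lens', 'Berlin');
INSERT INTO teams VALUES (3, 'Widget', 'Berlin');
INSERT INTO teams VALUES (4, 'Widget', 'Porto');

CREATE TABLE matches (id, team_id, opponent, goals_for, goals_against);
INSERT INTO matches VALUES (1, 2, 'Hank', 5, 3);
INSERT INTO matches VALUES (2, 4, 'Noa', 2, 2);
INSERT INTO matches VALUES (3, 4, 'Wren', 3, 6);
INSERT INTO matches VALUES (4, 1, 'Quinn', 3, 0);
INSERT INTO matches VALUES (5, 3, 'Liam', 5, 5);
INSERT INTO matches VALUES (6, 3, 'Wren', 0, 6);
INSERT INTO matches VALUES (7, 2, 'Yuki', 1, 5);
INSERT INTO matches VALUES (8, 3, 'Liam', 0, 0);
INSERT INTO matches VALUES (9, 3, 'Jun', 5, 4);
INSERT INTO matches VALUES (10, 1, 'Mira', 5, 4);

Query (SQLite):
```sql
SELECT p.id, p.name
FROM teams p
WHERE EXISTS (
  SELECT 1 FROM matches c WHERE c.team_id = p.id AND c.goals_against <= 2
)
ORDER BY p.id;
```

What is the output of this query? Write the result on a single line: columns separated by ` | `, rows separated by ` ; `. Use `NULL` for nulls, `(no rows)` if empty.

For each teams row, check whether any matches with matching team_id has goals_against <= 2.
Keep rows where that is true.

1 | Gear ; 3 | Widget ; 4 | Widget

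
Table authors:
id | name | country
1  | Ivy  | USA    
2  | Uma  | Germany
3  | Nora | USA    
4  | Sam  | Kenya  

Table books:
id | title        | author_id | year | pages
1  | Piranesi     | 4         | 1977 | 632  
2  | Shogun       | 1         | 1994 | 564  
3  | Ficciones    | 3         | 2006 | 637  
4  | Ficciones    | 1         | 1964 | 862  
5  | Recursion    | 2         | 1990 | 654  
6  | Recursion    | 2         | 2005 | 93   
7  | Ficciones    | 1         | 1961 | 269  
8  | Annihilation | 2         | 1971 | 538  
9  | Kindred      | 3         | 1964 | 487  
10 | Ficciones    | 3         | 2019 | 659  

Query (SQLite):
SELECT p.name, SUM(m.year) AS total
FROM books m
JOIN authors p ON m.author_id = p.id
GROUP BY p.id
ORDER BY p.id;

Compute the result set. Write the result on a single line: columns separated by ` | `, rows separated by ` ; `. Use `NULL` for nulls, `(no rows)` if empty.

Ivy | 5919 ; Uma | 5966 ; Nora | 5989 ; Sam | 1977

Join each books row to its authors via author_id.
Group joined rows by authors.id; compute SUM(m.year) per group.
  1: ids {2, 4, 7} → SUM(m.year)=5919
  2: ids {5, 6, 8} → SUM(m.year)=5966
  3: ids {3, 9, 10} → SUM(m.year)=5989
  4: ids {1} → SUM(m.year)=1977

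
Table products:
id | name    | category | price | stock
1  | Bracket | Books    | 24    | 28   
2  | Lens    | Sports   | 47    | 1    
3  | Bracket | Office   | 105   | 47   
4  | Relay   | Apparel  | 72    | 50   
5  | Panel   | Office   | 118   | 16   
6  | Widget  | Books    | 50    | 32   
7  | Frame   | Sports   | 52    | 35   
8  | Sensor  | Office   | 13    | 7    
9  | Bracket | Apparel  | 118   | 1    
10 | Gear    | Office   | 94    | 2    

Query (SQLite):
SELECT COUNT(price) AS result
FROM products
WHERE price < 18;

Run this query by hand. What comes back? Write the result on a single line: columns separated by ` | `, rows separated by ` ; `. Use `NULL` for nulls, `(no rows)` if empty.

Rows where price < 18 → price values: [13].
COUNT(price) counts non-NULL values → 1.

1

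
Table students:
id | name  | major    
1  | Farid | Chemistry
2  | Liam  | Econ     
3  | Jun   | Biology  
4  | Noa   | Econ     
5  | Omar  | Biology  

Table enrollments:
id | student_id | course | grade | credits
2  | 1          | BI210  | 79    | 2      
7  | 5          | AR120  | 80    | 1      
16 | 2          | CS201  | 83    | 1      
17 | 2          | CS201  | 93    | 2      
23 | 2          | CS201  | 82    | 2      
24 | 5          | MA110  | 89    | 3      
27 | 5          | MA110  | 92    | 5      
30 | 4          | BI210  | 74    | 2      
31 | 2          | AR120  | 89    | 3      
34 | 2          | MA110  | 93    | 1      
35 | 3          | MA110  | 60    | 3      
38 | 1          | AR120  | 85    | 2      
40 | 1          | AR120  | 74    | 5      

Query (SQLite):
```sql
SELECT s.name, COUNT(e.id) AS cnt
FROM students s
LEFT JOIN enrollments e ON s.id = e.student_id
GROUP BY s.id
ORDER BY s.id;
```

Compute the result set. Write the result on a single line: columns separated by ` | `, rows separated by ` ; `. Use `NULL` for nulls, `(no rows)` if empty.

Farid | 3 ; Liam | 5 ; Jun | 1 ; Noa | 1 ; Omar | 3

LEFT JOIN keeps every students row; unmatched ones get NULL for enrollments columns.
Group by students.id and compute COUNT(e.id). COUNT(col) of an all-NULL group is 0.
  1: ids {2, 38, 40} → COUNT(e.id)=3
  2: ids {16, 17, 23, 31, 34} → COUNT(e.id)=5
  3: ids {35} → COUNT(e.id)=1
  4: ids {30} → COUNT(e.id)=1
  5: ids {7, 24, 27} → COUNT(e.id)=3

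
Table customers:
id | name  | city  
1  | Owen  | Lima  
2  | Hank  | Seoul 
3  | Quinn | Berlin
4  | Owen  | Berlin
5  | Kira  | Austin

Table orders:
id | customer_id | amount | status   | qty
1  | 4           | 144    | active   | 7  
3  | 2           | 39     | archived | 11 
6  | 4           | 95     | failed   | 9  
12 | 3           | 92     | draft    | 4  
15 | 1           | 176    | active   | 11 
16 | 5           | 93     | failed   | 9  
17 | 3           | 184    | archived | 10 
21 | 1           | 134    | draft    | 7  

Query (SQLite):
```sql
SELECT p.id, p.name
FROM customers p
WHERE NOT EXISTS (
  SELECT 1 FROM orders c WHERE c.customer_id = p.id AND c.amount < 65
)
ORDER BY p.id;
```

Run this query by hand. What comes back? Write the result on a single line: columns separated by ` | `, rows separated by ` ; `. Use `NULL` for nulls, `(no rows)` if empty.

For each customers row, check whether any orders with matching customer_id has amount < 65.
Keep rows where that is false.

1 | Owen ; 3 | Quinn ; 4 | Owen ; 5 | Kira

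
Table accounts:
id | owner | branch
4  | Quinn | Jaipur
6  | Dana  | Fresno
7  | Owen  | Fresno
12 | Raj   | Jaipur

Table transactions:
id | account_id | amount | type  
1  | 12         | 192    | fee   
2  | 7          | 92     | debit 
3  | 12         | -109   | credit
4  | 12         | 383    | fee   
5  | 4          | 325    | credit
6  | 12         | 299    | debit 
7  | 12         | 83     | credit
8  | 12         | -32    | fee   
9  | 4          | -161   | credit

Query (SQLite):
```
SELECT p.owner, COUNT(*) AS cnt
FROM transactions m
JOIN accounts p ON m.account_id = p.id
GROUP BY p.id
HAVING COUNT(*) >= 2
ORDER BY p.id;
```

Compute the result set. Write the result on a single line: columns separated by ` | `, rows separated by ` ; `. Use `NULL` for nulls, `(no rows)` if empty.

Join each transactions row to its accounts via account_id.
Group joined rows by accounts.id; compute COUNT(*) per group.
HAVING: keep groups with count ≥ 2.
  4: ids {5, 9} → COUNT(*)=2
  7: ids {2} → COUNT(*)=1
  12: ids {1, 3, 4, 6, 7, 8} → COUNT(*)=6

Quinn | 2 ; Raj | 6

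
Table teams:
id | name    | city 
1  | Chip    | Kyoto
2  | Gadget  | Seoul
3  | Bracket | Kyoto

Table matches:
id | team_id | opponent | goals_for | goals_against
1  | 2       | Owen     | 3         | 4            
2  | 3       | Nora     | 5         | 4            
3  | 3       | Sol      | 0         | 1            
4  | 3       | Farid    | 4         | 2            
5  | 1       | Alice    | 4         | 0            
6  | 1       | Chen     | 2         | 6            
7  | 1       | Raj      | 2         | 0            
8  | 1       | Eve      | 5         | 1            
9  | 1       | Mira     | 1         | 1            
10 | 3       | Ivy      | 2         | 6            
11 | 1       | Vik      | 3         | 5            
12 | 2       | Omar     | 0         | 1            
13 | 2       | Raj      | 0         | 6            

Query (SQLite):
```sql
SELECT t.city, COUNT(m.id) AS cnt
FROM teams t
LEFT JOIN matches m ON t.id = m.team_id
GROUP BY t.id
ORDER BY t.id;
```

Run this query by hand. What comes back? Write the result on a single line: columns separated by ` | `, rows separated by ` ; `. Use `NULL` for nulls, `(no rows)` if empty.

Kyoto | 6 ; Seoul | 3 ; Kyoto | 4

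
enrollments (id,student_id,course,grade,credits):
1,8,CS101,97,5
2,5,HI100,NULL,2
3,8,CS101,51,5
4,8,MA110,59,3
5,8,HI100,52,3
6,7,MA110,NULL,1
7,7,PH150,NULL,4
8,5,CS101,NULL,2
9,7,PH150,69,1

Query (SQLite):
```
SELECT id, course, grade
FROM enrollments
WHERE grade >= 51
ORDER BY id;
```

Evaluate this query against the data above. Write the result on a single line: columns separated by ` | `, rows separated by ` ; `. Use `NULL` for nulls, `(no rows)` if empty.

1 | CS101 | 97 ; 3 | CS101 | 51 ; 4 | MA110 | 59 ; 5 | HI100 | 52 ; 9 | PH150 | 69

grade >= 51: ids {1, 3, 4, 5, 9}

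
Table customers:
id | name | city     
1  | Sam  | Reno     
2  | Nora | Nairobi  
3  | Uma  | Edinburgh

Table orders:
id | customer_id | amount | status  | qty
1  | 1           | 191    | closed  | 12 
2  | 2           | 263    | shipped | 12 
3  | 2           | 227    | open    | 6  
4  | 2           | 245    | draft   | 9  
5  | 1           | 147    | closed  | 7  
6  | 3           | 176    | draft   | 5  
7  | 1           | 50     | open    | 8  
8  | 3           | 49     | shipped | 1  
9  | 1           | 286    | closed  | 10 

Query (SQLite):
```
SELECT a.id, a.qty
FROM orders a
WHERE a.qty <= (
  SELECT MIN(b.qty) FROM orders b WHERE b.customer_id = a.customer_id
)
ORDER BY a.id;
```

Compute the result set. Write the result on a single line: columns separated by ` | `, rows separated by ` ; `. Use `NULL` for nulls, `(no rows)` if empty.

For each orders row a, compute MIN(qty) over rows sharing a.customer_id.
Keep row a if a.qty <= that per-group MIN.
  customer_id=1: MIN(qty) = 7
  customer_id=2: MIN(qty) = 6
  customer_id=3: MIN(qty) = 1

3 | 6 ; 5 | 7 ; 8 | 1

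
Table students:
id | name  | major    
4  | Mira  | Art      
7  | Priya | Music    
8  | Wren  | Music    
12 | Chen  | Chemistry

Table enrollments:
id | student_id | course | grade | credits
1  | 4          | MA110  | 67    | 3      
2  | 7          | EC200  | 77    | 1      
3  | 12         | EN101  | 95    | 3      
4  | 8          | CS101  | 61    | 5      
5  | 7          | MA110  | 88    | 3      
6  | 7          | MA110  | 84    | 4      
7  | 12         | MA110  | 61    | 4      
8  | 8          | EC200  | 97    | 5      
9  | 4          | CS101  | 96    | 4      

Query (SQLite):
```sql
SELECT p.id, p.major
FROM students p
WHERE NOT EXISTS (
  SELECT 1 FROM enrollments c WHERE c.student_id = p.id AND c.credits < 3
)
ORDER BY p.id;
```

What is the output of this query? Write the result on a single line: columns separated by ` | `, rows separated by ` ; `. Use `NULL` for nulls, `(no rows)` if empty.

For each students row, check whether any enrollments with matching student_id has credits < 3.
Keep rows where that is false.

4 | Art ; 8 | Music ; 12 | Chemistry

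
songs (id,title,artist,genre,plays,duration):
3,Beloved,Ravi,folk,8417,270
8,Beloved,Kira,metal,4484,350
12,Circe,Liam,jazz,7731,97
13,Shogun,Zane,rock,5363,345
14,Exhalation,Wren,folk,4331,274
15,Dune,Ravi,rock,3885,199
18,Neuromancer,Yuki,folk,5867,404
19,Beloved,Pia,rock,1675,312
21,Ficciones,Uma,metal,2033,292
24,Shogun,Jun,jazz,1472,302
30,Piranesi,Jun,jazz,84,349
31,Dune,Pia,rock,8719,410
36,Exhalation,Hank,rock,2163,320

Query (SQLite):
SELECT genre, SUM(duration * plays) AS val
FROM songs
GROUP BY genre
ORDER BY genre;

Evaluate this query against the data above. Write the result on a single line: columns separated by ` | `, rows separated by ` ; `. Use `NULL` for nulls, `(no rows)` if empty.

For each row compute duration * plays.
Group by genre; take SUM of the expression per group.
  folk: ids {3, 14, 18} → SUM(duration * plays)=5829552
  jazz: ids {12, 24, 30} → SUM(duration * plays)=1223767
  metal: ids {8, 21} → SUM(duration * plays)=2163036
  rock: ids {13, 15, 19, 31, 36} → SUM(duration * plays)=7412900

folk | 5829552 ; jazz | 1223767 ; metal | 2163036 ; rock | 7412900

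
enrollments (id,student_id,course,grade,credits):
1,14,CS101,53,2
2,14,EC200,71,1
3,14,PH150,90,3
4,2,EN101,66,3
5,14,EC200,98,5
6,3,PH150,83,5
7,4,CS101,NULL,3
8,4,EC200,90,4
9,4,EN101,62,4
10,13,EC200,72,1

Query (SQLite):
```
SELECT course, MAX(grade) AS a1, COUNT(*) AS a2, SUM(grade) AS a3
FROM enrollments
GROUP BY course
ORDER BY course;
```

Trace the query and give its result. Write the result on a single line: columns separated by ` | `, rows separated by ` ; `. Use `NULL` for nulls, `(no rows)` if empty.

CS101 | 53 | 2 | 53 ; EC200 | 98 | 4 | 331 ; EN101 | 66 | 2 | 128 ; PH150 | 90 | 2 | 173

Group enrollments by course.
Per group compute: MAX(grade), COUNT(*), SUM(grade).
  CS101: ids {1, 7} → MAX(grade)=53, COUNT(*)=2, SUM(grade)=53
  EC200: ids {2, 5, 8, 10} → MAX(grade)=98, COUNT(*)=4, SUM(grade)=331
  EN101: ids {4, 9} → MAX(grade)=66, COUNT(*)=2, SUM(grade)=128
  PH150: ids {3, 6} → MAX(grade)=90, COUNT(*)=2, SUM(grade)=173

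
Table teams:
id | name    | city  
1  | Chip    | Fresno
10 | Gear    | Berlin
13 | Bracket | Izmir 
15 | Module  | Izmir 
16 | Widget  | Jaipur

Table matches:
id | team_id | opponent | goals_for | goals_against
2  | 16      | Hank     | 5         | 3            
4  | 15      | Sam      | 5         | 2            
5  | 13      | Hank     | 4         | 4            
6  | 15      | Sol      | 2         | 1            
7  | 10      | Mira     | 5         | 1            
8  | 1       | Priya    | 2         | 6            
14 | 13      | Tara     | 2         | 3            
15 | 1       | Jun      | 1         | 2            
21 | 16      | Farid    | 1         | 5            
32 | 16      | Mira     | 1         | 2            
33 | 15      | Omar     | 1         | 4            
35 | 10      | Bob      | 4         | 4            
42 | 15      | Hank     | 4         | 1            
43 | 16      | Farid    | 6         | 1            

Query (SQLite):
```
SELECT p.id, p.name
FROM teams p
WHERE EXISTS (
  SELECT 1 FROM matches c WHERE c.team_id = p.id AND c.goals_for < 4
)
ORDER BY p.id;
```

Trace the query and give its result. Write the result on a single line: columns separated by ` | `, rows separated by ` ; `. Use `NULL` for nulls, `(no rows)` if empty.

For each teams row, check whether any matches with matching team_id has goals_for < 4.
Keep rows where that is true.

1 | Chip ; 13 | Bracket ; 15 | Module ; 16 | Widget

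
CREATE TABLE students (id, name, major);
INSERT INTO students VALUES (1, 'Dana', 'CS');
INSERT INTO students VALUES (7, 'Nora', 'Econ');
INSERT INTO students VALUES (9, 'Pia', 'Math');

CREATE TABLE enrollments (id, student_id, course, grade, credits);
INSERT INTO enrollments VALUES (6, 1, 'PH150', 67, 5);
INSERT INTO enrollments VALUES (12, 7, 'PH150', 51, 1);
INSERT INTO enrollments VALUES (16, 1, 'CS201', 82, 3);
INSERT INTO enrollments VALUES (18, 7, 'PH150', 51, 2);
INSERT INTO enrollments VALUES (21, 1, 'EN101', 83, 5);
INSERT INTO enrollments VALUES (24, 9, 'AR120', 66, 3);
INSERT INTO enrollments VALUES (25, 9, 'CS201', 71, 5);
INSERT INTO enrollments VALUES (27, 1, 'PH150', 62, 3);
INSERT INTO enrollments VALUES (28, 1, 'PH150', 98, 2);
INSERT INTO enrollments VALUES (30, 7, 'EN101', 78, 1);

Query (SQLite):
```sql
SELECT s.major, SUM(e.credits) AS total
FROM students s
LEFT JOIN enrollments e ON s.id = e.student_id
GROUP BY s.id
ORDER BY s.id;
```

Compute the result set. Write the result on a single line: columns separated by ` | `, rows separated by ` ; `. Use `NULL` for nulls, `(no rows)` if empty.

CS | 18 ; Econ | 4 ; Math | 8

LEFT JOIN keeps every students row; unmatched ones get NULL for enrollments columns.
Group by students.id and compute SUM(e.credits). SUM over an all-NULL group is NULL.
  1: ids {6, 16, 21, 27, 28} → SUM(e.credits)=18
  7: ids {12, 18, 30} → SUM(e.credits)=4
  9: ids {24, 25} → SUM(e.credits)=8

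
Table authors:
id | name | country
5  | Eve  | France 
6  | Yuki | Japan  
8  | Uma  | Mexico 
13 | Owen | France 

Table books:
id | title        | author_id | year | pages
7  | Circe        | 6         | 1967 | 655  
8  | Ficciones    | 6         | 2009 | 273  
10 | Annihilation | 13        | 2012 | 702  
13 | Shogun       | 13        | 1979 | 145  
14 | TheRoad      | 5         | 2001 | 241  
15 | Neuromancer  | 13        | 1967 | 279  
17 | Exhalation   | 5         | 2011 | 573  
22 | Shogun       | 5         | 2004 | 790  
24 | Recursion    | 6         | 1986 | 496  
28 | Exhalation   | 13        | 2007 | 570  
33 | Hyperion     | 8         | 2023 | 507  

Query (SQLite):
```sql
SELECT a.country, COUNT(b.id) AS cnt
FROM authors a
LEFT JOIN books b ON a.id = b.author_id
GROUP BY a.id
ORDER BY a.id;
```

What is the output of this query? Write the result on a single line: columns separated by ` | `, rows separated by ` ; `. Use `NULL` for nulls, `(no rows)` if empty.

LEFT JOIN keeps every authors row; unmatched ones get NULL for books columns.
Group by authors.id and compute COUNT(b.id). COUNT(col) of an all-NULL group is 0.
  5: ids {14, 17, 22} → COUNT(b.id)=3
  6: ids {7, 8, 24} → COUNT(b.id)=3
  8: ids {33} → COUNT(b.id)=1
  13: ids {10, 13, 15, 28} → COUNT(b.id)=4

France | 3 ; Japan | 3 ; Mexico | 1 ; France | 4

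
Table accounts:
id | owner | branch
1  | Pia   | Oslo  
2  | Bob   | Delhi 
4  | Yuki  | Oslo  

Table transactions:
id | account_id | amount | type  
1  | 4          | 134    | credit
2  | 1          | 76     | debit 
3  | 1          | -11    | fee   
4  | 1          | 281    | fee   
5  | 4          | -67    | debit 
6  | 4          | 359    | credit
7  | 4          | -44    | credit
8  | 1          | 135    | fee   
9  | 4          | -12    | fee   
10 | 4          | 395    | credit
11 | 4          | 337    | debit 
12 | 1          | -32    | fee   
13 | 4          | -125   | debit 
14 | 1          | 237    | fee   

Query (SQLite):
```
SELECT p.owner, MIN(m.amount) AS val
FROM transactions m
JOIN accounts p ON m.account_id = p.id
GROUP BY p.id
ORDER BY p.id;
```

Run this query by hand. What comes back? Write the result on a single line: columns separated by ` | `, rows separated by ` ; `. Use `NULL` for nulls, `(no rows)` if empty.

Pia | -32 ; Yuki | -125

Join each transactions row to its accounts via account_id.
Group joined rows by accounts.id; compute MIN(m.amount) per group.
  1: ids {2, 3, 4, 8, 12, 14} → MIN(m.amount)=-32
  4: ids {1, 5, 6, 7, 9, 10, 11, 13} → MIN(m.amount)=-125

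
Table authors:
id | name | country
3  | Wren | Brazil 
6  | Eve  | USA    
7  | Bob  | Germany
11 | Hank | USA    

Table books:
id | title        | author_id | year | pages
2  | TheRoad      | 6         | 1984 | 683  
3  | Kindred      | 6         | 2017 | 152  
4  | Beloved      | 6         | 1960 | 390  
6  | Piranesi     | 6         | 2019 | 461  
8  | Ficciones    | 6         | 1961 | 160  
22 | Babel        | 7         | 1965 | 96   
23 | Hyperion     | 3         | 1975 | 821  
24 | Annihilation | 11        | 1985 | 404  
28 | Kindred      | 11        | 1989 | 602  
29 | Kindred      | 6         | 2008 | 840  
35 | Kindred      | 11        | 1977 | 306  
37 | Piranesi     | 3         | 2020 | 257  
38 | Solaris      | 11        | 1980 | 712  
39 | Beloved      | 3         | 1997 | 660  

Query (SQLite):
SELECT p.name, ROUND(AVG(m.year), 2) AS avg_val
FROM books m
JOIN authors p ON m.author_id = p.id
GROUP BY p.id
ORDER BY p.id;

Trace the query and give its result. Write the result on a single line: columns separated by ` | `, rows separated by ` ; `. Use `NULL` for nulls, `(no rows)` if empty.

Wren | 1997.33 ; Eve | 1991.5 ; Bob | 1965 ; Hank | 1982.75

Join each books row to its authors via author_id.
Group joined rows by authors.id; compute ROUND(AVG(m.year), 2) per group.
  3: ids {23, 37, 39} → ROUND(AVG(m.year), 2)=1997.33
  6: ids {2, 3, 4, 6, 8, 29} → ROUND(AVG(m.year), 2)=1991.5
  7: ids {22} → ROUND(AVG(m.year), 2)=1965
  11: ids {24, 28, 35, 38} → ROUND(AVG(m.year), 2)=1982.75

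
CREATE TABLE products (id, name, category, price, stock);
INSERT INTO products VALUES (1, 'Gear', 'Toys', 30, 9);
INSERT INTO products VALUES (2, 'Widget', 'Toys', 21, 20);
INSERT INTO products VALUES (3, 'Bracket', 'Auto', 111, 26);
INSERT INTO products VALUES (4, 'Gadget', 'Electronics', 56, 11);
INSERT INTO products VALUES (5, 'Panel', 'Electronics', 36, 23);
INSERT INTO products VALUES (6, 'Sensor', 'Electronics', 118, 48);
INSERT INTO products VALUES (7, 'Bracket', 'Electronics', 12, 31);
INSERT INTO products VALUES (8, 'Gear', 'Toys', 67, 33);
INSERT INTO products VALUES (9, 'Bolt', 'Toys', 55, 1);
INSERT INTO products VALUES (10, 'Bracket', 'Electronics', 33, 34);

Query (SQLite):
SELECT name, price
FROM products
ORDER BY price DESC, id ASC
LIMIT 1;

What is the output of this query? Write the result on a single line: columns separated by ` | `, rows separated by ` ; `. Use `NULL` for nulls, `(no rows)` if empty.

Sensor | 118

Sort by price desc, tiebreak id asc: (118, id=6), (111, id=3), (67, id=8), (56, id=4) …. Take first 1.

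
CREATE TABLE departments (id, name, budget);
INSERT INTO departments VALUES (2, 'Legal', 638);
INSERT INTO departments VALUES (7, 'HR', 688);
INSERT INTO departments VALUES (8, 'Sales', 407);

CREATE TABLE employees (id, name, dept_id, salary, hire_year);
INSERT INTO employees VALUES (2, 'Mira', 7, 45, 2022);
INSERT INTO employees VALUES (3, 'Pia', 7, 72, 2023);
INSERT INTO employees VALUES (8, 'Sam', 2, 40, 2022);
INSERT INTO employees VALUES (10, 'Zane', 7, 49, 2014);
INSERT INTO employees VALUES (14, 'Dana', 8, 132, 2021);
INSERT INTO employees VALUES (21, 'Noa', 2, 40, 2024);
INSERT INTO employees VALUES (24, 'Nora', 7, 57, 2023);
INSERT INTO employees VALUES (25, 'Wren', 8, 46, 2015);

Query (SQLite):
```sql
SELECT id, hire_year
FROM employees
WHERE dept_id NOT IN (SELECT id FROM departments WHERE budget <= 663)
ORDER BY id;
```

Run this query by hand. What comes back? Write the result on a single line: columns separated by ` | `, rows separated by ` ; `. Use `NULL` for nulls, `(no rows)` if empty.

Inner query: departments.id where budget <= 663.
Outer: keep employees rows whose dept_id is not in that set.
Inner query → {2, 8}

2 | 2022 ; 3 | 2023 ; 10 | 2014 ; 24 | 2023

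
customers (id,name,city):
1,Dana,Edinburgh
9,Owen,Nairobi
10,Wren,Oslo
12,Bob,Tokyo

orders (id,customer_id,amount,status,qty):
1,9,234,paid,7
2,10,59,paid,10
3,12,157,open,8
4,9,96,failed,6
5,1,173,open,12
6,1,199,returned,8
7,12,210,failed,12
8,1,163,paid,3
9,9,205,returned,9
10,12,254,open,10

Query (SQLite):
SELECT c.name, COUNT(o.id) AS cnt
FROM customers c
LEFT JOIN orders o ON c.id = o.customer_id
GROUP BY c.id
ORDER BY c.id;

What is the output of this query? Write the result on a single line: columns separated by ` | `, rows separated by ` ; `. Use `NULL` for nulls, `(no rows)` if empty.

LEFT JOIN keeps every customers row; unmatched ones get NULL for orders columns.
Group by customers.id and compute COUNT(o.id). COUNT(col) of an all-NULL group is 0.
  1: ids {5, 6, 8} → COUNT(o.id)=3
  9: ids {1, 4, 9} → COUNT(o.id)=3
  10: ids {2} → COUNT(o.id)=1
  12: ids {3, 7, 10} → COUNT(o.id)=3

Dana | 3 ; Owen | 3 ; Wren | 1 ; Bob | 3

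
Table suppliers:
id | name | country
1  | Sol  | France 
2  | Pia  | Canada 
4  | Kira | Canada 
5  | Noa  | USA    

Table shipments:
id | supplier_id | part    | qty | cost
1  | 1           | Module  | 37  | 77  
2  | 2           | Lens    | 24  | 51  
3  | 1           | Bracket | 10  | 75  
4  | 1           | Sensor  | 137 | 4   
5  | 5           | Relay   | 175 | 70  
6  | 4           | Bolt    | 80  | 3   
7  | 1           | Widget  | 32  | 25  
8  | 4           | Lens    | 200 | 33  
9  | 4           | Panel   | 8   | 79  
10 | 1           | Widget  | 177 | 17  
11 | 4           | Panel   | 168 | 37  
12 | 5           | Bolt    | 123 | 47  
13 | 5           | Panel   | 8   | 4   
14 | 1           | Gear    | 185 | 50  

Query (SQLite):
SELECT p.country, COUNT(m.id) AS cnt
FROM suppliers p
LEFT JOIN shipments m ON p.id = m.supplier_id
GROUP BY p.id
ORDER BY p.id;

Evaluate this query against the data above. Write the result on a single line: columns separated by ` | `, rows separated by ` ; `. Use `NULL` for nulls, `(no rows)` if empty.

LEFT JOIN keeps every suppliers row; unmatched ones get NULL for shipments columns.
Group by suppliers.id and compute COUNT(m.id). COUNT(col) of an all-NULL group is 0.
  1: ids {1, 3, 4, 7, 10, 14} → COUNT(m.id)=6
  2: ids {2} → COUNT(m.id)=1
  4: ids {6, 8, 9, 11} → COUNT(m.id)=4
  5: ids {5, 12, 13} → COUNT(m.id)=3

France | 6 ; Canada | 1 ; Canada | 4 ; USA | 3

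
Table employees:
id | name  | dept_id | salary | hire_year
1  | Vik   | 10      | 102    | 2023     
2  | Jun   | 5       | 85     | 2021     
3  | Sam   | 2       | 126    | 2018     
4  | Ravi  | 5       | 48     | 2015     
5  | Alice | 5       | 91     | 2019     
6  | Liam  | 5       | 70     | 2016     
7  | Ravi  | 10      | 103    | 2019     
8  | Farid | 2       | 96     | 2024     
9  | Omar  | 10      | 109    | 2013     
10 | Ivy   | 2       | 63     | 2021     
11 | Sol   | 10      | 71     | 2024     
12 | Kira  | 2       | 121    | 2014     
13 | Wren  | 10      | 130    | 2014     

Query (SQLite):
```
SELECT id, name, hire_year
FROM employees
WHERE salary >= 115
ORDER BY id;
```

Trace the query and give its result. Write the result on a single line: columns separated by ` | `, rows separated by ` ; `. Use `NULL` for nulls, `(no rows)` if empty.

salary >= 115: ids {3, 12, 13}

3 | Sam | 2018 ; 12 | Kira | 2014 ; 13 | Wren | 2014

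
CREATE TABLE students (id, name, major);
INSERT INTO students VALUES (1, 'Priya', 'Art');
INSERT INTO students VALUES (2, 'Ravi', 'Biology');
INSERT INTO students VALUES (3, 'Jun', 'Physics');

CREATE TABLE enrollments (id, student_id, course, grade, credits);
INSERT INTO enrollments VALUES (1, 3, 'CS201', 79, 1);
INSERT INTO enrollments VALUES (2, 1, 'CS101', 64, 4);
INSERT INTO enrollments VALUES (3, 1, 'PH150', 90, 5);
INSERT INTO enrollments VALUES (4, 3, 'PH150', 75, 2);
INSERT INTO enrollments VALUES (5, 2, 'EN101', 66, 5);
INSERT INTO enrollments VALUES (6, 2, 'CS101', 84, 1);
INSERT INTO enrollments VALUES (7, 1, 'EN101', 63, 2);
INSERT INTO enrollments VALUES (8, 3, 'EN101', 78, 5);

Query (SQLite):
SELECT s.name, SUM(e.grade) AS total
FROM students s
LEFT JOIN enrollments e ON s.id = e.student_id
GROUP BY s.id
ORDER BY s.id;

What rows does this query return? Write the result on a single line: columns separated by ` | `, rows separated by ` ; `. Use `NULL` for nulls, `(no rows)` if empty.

LEFT JOIN keeps every students row; unmatched ones get NULL for enrollments columns.
Group by students.id and compute SUM(e.grade). SUM over an all-NULL group is NULL.
  1: ids {2, 3, 7} → SUM(e.grade)=217
  2: ids {5, 6} → SUM(e.grade)=150
  3: ids {1, 4, 8} → SUM(e.grade)=232

Priya | 217 ; Ravi | 150 ; Jun | 232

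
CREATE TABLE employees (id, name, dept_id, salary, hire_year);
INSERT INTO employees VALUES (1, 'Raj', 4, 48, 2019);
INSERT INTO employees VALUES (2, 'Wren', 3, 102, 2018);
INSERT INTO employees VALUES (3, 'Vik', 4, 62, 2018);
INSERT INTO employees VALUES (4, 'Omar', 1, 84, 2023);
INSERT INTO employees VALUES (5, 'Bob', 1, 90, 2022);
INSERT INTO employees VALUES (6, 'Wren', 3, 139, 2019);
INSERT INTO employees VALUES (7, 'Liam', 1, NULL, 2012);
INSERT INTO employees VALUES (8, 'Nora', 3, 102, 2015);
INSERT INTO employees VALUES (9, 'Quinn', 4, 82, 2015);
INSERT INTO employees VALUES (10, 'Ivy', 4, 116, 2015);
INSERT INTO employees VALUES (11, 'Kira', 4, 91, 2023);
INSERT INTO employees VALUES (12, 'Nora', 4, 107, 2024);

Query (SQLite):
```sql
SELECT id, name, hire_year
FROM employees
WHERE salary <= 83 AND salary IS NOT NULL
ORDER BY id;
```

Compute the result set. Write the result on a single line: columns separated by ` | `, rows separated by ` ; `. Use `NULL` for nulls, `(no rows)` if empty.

salary <= 83: ids {1, 3, 9}
salary IS NOT NULL: ids {1, 2, 3, 4, 5, 6, 8, 9, 10, 11, 12}
Combine with AND.

1 | Raj | 2019 ; 3 | Vik | 2018 ; 9 | Quinn | 2015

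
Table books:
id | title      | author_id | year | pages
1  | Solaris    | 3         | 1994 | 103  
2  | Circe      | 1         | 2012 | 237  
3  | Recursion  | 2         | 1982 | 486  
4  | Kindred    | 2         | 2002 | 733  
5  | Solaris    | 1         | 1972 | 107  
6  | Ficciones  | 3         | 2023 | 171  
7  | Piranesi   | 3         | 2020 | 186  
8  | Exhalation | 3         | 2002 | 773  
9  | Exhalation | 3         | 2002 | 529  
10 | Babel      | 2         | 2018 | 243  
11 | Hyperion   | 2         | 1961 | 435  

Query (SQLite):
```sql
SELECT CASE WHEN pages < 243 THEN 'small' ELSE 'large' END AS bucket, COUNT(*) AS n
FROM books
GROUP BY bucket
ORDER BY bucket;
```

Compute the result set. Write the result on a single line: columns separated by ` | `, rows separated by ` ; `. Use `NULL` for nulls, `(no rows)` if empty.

large | 6 ; small | 5

Bucket rows by pages < 243 → 'small' else 'large'; count each bucket.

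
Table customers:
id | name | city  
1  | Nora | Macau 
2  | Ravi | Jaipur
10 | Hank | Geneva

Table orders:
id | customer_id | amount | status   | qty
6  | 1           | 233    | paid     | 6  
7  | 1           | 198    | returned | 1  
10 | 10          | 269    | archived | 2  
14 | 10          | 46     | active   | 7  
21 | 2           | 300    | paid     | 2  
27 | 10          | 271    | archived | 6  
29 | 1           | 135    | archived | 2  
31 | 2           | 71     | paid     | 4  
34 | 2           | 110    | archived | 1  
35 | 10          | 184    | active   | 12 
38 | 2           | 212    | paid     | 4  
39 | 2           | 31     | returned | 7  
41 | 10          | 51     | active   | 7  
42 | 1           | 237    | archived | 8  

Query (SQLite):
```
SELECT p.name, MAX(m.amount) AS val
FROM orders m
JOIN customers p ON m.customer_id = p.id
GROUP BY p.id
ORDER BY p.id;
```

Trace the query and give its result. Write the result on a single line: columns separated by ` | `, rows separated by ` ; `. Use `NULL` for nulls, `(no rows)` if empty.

Nora | 237 ; Ravi | 300 ; Hank | 271

Join each orders row to its customers via customer_id.
Group joined rows by customers.id; compute MAX(m.amount) per group.
  1: ids {6, 7, 29, 42} → MAX(m.amount)=237
  2: ids {21, 31, 34, 38, 39} → MAX(m.amount)=300
  10: ids {10, 14, 27, 35, 41} → MAX(m.amount)=271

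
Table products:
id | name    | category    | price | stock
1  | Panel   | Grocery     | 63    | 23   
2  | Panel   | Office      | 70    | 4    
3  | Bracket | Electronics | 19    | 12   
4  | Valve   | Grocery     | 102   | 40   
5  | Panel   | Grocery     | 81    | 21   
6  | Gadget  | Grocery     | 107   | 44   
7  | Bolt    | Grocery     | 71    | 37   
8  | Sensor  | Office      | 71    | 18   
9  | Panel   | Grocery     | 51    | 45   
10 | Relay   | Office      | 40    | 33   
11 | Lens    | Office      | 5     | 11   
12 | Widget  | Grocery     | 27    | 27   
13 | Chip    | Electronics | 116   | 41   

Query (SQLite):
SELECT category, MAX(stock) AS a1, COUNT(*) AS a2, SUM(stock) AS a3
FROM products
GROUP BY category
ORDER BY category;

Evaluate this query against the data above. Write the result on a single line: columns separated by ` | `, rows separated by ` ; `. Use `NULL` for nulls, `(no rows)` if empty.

Group products by category.
Per group compute: MAX(stock), COUNT(*), SUM(stock).
  Electronics: ids {3, 13} → MAX(stock)=41, COUNT(*)=2, SUM(stock)=53
  Grocery: ids {1, 4, 5, 6, 7, 9, 12} → MAX(stock)=45, COUNT(*)=7, SUM(stock)=237
  Office: ids {2, 8, 10, 11} → MAX(stock)=33, COUNT(*)=4, SUM(stock)=66

Electronics | 41 | 2 | 53 ; Grocery | 45 | 7 | 237 ; Office | 33 | 4 | 66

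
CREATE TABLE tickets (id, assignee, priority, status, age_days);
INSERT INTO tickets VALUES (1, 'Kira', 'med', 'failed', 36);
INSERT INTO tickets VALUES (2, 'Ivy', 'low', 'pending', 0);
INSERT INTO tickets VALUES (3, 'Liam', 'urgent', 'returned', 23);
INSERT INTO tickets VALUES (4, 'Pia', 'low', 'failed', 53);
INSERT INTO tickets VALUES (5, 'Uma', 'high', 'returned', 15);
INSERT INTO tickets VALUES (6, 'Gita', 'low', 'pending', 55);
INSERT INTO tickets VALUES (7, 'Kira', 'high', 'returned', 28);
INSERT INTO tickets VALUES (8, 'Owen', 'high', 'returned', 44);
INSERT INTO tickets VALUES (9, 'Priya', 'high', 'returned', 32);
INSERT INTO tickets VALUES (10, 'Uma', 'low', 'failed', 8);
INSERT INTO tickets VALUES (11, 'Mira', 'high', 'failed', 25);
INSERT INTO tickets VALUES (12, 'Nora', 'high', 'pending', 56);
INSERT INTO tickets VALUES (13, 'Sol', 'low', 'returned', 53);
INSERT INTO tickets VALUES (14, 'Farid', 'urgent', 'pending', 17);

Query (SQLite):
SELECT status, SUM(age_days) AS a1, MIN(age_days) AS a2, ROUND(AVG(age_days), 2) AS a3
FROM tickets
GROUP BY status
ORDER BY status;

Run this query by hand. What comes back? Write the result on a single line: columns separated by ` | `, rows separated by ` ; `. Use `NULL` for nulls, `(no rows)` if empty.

Group tickets by status.
Per group compute: SUM(age_days), MIN(age_days), ROUND(AVG(age_days), 2).
  failed: ids {1, 4, 10, 11} → SUM(age_days)=122, MIN(age_days)=8, ROUND(AVG(age_days), 2)=30.5
  pending: ids {2, 6, 12, 14} → SUM(age_days)=128, MIN(age_days)=0, ROUND(AVG(age_days), 2)=32
  returned: ids {3, 5, 7, 8, 9, 13} → SUM(age_days)=195, MIN(age_days)=15, ROUND(AVG(age_days), 2)=32.5

failed | 122 | 8 | 30.5 ; pending | 128 | 0 | 32 ; returned | 195 | 15 | 32.5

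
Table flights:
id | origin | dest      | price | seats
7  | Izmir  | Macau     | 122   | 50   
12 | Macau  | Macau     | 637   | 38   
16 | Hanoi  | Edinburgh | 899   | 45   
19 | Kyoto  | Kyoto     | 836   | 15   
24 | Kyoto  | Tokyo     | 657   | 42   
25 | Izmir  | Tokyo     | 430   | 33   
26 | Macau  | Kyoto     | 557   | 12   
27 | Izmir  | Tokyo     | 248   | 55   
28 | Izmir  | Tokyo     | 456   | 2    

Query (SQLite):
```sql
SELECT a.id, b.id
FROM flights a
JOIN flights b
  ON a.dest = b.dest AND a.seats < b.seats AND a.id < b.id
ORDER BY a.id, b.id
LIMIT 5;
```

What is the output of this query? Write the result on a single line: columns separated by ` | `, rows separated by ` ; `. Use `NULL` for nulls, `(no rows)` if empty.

Pairs (a,b) with same dest, a.seats < b.seats, a.id < b.id.
dest groups: Edinburgh:{16} Kyoto:{19,26} Macau:{7,12} Tokyo:{24,25,27,28}
Ordered by (a.id, b.id); first 5.

24 | 27 ; 25 | 27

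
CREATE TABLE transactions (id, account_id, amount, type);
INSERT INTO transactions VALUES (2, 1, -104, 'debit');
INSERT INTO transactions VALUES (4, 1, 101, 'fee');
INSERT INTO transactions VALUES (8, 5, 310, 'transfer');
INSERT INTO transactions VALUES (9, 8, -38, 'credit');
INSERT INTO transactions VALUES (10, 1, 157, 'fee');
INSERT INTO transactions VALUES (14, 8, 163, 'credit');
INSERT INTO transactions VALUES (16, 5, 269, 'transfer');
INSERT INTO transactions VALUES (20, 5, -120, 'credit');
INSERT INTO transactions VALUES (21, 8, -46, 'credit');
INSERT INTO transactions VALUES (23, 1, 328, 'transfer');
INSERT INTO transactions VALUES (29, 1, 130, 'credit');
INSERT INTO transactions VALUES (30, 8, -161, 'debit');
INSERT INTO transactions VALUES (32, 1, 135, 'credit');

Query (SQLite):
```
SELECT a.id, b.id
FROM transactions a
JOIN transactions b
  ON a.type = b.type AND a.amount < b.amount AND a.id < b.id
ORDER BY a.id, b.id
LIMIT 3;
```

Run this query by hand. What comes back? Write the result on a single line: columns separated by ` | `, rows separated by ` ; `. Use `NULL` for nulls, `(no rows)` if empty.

4 | 10 ; 8 | 23 ; 9 | 14

Pairs (a,b) with same type, a.amount < b.amount, a.id < b.id.
type groups: credit:{9,14,20,21,29,32} debit:{2,30} fee:{4,10} transfer:{8,16,23}
Ordered by (a.id, b.id); first 3.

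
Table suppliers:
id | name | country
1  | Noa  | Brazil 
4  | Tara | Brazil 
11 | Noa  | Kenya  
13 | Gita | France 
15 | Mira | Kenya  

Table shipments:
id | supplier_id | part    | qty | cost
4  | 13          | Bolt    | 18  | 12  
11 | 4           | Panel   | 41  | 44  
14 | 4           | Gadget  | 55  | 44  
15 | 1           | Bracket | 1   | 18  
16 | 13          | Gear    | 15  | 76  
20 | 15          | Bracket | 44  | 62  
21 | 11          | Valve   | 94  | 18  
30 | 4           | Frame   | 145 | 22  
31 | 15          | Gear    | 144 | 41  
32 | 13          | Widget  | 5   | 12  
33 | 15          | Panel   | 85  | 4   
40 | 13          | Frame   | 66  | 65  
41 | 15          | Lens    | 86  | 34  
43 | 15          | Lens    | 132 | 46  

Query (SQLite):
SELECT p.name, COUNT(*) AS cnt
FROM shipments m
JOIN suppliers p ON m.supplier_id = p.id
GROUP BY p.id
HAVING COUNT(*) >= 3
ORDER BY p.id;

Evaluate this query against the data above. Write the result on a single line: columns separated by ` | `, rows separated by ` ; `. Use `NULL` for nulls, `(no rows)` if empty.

Join each shipments row to its suppliers via supplier_id.
Group joined rows by suppliers.id; compute COUNT(*) per group.
HAVING: keep groups with count ≥ 3.
  1: ids {15} → COUNT(*)=1
  4: ids {11, 14, 30} → COUNT(*)=3
  11: ids {21} → COUNT(*)=1
  13: ids {4, 16, 32, 40} → COUNT(*)=4
  15: ids {20, 31, 33, 41, 43} → COUNT(*)=5

Tara | 3 ; Gita | 4 ; Mira | 5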